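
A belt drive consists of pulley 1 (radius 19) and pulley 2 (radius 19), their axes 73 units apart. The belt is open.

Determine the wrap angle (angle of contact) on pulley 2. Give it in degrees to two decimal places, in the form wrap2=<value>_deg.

wrap2=180.00_deg

open belt: β = asin((r2−r1)/C) = asin(0/73) = 0.0000°
wrap1 = π − 2β = 180.0000°
wrap2 = π + 2β = 180.0000°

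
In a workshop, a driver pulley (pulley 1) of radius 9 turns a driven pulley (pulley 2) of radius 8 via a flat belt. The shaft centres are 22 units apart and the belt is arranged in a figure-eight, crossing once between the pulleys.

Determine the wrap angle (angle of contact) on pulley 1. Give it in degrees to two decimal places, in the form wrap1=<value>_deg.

wrap1=281.20_deg

crossed belt: β = asin((r1+r2)/C) = asin(17/22) = 50.5994°
wrap1 = wrap2 = π + 2β = 281.1989°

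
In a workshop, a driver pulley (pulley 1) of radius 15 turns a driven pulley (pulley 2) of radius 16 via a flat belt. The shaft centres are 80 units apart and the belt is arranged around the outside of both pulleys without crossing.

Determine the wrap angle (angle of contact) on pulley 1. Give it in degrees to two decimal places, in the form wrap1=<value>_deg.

wrap1=178.57_deg

open belt: β = asin((r2−r1)/C) = asin(1/80) = 0.7162°
wrap1 = π − 2β = 178.5676°
wrap2 = π + 2β = 181.4324°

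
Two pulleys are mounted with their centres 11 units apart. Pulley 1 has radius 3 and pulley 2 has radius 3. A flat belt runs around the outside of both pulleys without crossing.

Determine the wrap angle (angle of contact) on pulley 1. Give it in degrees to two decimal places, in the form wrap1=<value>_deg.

wrap1=180.00_deg

open belt: β = asin((r2−r1)/C) = asin(0/11) = 0.0000°
wrap1 = π − 2β = 180.0000°
wrap2 = π + 2β = 180.0000°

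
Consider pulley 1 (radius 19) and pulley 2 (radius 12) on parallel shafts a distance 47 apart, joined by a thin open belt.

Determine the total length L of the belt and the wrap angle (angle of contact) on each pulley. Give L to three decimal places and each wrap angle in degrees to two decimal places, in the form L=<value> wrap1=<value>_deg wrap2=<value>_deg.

open belt: β = asin((r2−r1)/C) = asin(-7/47) = -8.5653°
wrap1 = π − 2β = 197.1306°
wrap2 = π + 2β = 162.8694°
tangent length = C·cosβ = 46.4758
L = r1·wrap1 + r2·wrap2 + 2·C·cosβ = 19·3.4406 + 12·2.8426 + 2·46.4758 = 192.4339

L=192.434 wrap1=197.13_deg wrap2=162.87_deg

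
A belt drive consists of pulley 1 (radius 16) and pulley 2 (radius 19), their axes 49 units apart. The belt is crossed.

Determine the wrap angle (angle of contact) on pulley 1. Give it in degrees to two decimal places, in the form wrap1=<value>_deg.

crossed belt: β = asin((r1+r2)/C) = asin(35/49) = 45.5847°
wrap1 = wrap2 = π + 2β = 271.1694°

wrap1=271.17_deg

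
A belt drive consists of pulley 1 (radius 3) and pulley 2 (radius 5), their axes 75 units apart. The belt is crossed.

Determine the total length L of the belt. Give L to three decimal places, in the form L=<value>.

L=175.987

crossed belt: β = asin((r1+r2)/C) = asin(8/75) = 6.1232°
wrap1 = wrap2 = π + 2β = 192.2464°
tangent length = C·cosβ = 74.5721
L = (r1+r2)·wrap + 2·C·cosβ = 8·3.3553 + 2·74.5721 = 175.9869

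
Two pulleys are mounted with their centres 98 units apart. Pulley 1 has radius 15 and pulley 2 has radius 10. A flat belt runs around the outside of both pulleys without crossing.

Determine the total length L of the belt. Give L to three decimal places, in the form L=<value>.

L=274.795

open belt: β = asin((r2−r1)/C) = asin(-5/98) = -2.9245°
wrap1 = π − 2β = 185.8490°
wrap2 = π + 2β = 174.1510°
tangent length = C·cosβ = 97.8724
L = r1·wrap1 + r2·wrap2 + 2·C·cosβ = 15·3.2437 + 10·3.0395 + 2·97.8724 = 274.7950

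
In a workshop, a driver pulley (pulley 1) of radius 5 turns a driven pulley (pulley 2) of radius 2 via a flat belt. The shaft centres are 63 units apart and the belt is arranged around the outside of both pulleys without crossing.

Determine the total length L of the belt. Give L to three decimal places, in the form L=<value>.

L=148.134

open belt: β = asin((r2−r1)/C) = asin(-3/63) = -2.7294°
wrap1 = π − 2β = 185.4588°
wrap2 = π + 2β = 174.5412°
tangent length = C·cosβ = 62.9285
L = r1·wrap1 + r2·wrap2 + 2·C·cosβ = 5·3.2369 + 2·3.0463 + 2·62.9285 = 148.1340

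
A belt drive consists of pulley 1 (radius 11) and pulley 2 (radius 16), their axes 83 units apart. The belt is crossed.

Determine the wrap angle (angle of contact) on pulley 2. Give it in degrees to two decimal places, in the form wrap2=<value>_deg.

wrap2=217.97_deg

crossed belt: β = asin((r1+r2)/C) = asin(27/83) = 18.9838°
wrap1 = wrap2 = π + 2β = 217.9676°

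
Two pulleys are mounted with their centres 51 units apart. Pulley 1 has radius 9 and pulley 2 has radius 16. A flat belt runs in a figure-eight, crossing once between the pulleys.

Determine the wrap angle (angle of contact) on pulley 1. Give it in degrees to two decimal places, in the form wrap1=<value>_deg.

wrap1=238.71_deg

crossed belt: β = asin((r1+r2)/C) = asin(25/51) = 29.3535°
wrap1 = wrap2 = π + 2β = 238.7069°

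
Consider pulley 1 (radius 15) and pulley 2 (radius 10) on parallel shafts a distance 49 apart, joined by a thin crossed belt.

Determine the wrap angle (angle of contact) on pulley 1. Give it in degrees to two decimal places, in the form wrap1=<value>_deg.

wrap1=241.35_deg

crossed belt: β = asin((r1+r2)/C) = asin(25/49) = 30.6774°
wrap1 = wrap2 = π + 2β = 241.3548°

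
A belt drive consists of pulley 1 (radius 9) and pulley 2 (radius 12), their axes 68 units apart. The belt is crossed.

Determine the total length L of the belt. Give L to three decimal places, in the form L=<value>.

crossed belt: β = asin((r1+r2)/C) = asin(21/68) = 17.9883°
wrap1 = wrap2 = π + 2β = 215.9767°
tangent length = C·cosβ = 64.6761
L = (r1+r2)·wrap + 2·C·cosβ = 21·3.7695 + 2·64.6761 = 208.5118

L=208.512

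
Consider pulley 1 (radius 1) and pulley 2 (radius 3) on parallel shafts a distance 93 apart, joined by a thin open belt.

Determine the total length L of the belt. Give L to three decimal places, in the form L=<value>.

open belt: β = asin((r2−r1)/C) = asin(2/93) = 1.2323°
wrap1 = π − 2β = 177.5355°
wrap2 = π + 2β = 182.4645°
tangent length = C·cosβ = 92.9785
L = r1·wrap1 + r2·wrap2 + 2·C·cosβ = 1·3.0986 + 3·3.1846 + 2·92.9785 = 198.6094

L=198.609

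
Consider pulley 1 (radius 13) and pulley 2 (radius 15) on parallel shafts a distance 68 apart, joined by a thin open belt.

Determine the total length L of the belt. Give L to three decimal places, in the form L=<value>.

open belt: β = asin((r2−r1)/C) = asin(2/68) = 1.6854°
wrap1 = π − 2β = 176.6292°
wrap2 = π + 2β = 183.3708°
tangent length = C·cosβ = 67.9706
L = r1·wrap1 + r2·wrap2 + 2·C·cosβ = 13·3.0828 + 15·3.2004 + 2·67.9706 = 224.0234

L=224.023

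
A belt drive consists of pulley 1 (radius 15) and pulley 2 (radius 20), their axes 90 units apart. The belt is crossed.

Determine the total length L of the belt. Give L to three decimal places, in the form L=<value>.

crossed belt: β = asin((r1+r2)/C) = asin(35/90) = 22.8854°
wrap1 = wrap2 = π + 2β = 225.7708°
tangent length = C·cosβ = 82.9156
L = (r1+r2)·wrap + 2·C·cosβ = 35·3.9404 + 2·82.9156 = 303.7467

L=303.747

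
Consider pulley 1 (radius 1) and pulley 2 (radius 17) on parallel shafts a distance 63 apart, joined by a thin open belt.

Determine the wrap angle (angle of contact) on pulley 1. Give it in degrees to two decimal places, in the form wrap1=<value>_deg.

wrap1=150.58_deg

open belt: β = asin((r2−r1)/C) = asin(16/63) = 14.7125°
wrap1 = π − 2β = 150.5751°
wrap2 = π + 2β = 209.4249°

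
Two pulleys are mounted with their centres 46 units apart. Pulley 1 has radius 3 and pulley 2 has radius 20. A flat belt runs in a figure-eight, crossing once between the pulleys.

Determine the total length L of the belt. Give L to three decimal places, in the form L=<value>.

crossed belt: β = asin((r1+r2)/C) = asin(23/46) = 30.0000°
wrap1 = wrap2 = π + 2β = 240.0000°
tangent length = C·cosβ = 39.8372
L = (r1+r2)·wrap + 2·C·cosβ = 23·4.1888 + 2·39.8372 = 176.0165

L=176.017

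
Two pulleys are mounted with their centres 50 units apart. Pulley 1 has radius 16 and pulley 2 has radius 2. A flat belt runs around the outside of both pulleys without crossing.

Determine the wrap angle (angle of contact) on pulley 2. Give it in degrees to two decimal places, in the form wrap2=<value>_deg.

wrap2=147.48_deg

open belt: β = asin((r2−r1)/C) = asin(-14/50) = -16.2602°
wrap1 = π − 2β = 212.5204°
wrap2 = π + 2β = 147.4796°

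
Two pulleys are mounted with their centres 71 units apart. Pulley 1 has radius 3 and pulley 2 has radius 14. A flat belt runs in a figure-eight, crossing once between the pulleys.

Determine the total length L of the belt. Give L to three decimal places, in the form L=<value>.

crossed belt: β = asin((r1+r2)/C) = asin(17/71) = 13.8533°
wrap1 = wrap2 = π + 2β = 207.7066°
tangent length = C·cosβ = 68.9348
L = (r1+r2)·wrap + 2·C·cosβ = 17·3.6252 + 2·68.9348 = 199.4973

L=199.497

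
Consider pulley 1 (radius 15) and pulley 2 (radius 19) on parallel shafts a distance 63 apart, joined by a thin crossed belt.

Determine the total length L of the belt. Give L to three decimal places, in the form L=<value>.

L=251.654

crossed belt: β = asin((r1+r2)/C) = asin(34/63) = 32.6620°
wrap1 = wrap2 = π + 2β = 245.3241°
tangent length = C·cosβ = 53.0377
L = (r1+r2)·wrap + 2·C·cosβ = 34·4.2817 + 2·53.0377 = 251.6537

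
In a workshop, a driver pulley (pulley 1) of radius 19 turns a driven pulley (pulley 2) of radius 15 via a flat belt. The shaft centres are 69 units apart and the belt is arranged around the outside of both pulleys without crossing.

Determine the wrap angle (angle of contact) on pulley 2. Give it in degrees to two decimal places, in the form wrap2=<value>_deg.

open belt: β = asin((r2−r1)/C) = asin(-4/69) = -3.3234°
wrap1 = π − 2β = 186.6467°
wrap2 = π + 2β = 173.3533°

wrap2=173.35_deg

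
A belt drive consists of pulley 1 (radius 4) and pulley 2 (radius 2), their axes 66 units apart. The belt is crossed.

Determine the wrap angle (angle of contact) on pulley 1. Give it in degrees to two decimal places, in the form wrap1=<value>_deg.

wrap1=190.43_deg

crossed belt: β = asin((r1+r2)/C) = asin(6/66) = 5.2159°
wrap1 = wrap2 = π + 2β = 190.4318°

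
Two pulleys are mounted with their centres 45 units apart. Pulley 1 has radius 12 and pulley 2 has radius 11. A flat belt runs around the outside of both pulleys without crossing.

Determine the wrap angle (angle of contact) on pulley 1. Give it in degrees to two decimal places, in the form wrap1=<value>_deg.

open belt: β = asin((r2−r1)/C) = asin(-1/45) = -1.2733°
wrap1 = π − 2β = 182.5467°
wrap2 = π + 2β = 177.4533°

wrap1=182.55_deg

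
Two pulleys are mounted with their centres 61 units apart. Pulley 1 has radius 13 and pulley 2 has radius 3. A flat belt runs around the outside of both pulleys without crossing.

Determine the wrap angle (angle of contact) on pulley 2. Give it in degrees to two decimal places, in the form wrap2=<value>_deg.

wrap2=161.13_deg

open belt: β = asin((r2−r1)/C) = asin(-10/61) = -9.4353°
wrap1 = π − 2β = 198.8707°
wrap2 = π + 2β = 161.1293°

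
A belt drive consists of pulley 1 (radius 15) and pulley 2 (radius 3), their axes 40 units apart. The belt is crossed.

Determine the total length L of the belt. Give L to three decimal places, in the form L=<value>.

L=144.795

crossed belt: β = asin((r1+r2)/C) = asin(18/40) = 26.7437°
wrap1 = wrap2 = π + 2β = 233.4874°
tangent length = C·cosβ = 35.7211
L = (r1+r2)·wrap + 2·C·cosβ = 18·4.0751 + 2·35.7211 = 144.7945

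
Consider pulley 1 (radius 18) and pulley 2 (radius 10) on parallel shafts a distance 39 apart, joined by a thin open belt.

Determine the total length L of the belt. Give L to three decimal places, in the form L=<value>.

L=167.611

open belt: β = asin((r2−r1)/C) = asin(-8/39) = -11.8370°
wrap1 = π − 2β = 203.6740°
wrap2 = π + 2β = 156.3260°
tangent length = C·cosβ = 38.1707
L = r1·wrap1 + r2·wrap2 + 2·C·cosβ = 18·3.5548 + 10·2.7284 + 2·38.1707 = 167.6114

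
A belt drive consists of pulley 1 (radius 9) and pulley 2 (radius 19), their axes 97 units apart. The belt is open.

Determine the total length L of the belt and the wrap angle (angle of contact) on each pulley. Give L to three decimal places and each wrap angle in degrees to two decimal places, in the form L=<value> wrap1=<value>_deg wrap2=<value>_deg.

open belt: β = asin((r2−r1)/C) = asin(10/97) = 5.9173°
wrap1 = π − 2β = 168.1654°
wrap2 = π + 2β = 191.8346°
tangent length = C·cosβ = 96.4832
L = r1·wrap1 + r2·wrap2 + 2·C·cosβ = 9·2.9350 + 19·3.3481 + 2·96.4832 = 282.9964

L=282.996 wrap1=168.17_deg wrap2=191.83_deg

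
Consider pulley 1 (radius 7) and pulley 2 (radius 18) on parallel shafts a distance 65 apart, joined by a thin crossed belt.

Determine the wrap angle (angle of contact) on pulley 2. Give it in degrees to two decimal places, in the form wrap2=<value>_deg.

wrap2=225.24_deg

crossed belt: β = asin((r1+r2)/C) = asin(25/65) = 22.6199°
wrap1 = wrap2 = π + 2β = 225.2397°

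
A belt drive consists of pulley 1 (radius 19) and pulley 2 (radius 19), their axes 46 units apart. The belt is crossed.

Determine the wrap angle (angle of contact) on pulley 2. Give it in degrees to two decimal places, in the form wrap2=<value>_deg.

crossed belt: β = asin((r1+r2)/C) = asin(38/46) = 55.6988°
wrap1 = wrap2 = π + 2β = 291.3977°

wrap2=291.40_deg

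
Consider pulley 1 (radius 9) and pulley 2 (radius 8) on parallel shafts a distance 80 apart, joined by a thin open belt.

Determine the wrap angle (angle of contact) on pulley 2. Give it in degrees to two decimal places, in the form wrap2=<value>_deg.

wrap2=178.57_deg

open belt: β = asin((r2−r1)/C) = asin(-1/80) = -0.7162°
wrap1 = π − 2β = 181.4324°
wrap2 = π + 2β = 178.5676°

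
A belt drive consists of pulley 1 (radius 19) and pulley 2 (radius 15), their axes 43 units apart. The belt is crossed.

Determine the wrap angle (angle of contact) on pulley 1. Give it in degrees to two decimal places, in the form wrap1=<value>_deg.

crossed belt: β = asin((r1+r2)/C) = asin(34/43) = 52.2508°
wrap1 = wrap2 = π + 2β = 284.5015°

wrap1=284.50_deg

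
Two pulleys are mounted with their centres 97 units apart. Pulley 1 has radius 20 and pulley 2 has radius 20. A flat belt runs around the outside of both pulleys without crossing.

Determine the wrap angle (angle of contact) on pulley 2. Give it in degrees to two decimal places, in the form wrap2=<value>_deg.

open belt: β = asin((r2−r1)/C) = asin(0/97) = 0.0000°
wrap1 = π − 2β = 180.0000°
wrap2 = π + 2β = 180.0000°

wrap2=180.00_deg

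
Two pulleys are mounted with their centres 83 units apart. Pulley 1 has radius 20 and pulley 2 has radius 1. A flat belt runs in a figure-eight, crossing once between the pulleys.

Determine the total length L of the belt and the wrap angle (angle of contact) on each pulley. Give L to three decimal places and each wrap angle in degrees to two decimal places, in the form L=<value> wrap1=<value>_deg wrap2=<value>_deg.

crossed belt: β = asin((r1+r2)/C) = asin(21/83) = 14.6558°
wrap1 = wrap2 = π + 2β = 209.3116°
tangent length = C·cosβ = 80.2994
L = (r1+r2)·wrap + 2·C·cosβ = 21·3.6532 + 2·80.2994 = 237.3156

L=237.316 wrap1=209.31_deg wrap2=209.31_deg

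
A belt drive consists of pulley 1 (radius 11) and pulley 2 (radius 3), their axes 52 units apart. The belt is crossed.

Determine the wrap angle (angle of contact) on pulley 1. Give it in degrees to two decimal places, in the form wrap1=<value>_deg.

crossed belt: β = asin((r1+r2)/C) = asin(14/52) = 15.6185°
wrap1 = wrap2 = π + 2β = 211.2370°

wrap1=211.24_deg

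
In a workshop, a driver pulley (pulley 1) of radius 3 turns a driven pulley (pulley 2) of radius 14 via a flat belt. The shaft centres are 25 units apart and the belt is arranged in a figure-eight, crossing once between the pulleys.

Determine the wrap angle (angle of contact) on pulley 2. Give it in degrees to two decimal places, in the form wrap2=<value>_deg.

wrap2=265.69_deg

crossed belt: β = asin((r1+r2)/C) = asin(17/25) = 42.8436°
wrap1 = wrap2 = π + 2β = 265.6873°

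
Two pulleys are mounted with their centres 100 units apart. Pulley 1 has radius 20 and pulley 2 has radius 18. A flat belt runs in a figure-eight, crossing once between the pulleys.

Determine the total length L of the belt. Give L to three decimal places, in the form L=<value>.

crossed belt: β = asin((r1+r2)/C) = asin(38/100) = 22.3337°
wrap1 = wrap2 = π + 2β = 224.6674°
tangent length = C·cosβ = 92.4986
L = (r1+r2)·wrap + 2·C·cosβ = 38·3.9212 + 2·92.4986 = 334.0023

L=334.002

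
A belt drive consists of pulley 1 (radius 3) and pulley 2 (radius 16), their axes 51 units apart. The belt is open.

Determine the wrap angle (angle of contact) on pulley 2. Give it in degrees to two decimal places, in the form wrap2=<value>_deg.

wrap2=209.54_deg

open belt: β = asin((r2−r1)/C) = asin(13/51) = 14.7678°
wrap1 = π − 2β = 150.4644°
wrap2 = π + 2β = 209.5356°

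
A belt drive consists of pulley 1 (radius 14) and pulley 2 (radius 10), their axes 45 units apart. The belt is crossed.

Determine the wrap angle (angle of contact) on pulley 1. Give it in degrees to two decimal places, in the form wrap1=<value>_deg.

crossed belt: β = asin((r1+r2)/C) = asin(24/45) = 32.2310°
wrap1 = wrap2 = π + 2β = 244.4619°

wrap1=244.46_deg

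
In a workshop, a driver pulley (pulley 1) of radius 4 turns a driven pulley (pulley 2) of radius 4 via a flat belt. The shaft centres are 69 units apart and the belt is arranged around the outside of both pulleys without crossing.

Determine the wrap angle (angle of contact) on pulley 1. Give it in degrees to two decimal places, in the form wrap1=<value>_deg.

wrap1=180.00_deg

open belt: β = asin((r2−r1)/C) = asin(0/69) = 0.0000°
wrap1 = π − 2β = 180.0000°
wrap2 = π + 2β = 180.0000°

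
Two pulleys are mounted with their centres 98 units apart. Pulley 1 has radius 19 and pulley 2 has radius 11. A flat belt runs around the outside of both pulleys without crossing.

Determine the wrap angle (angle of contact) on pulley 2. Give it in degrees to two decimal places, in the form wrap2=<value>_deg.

wrap2=170.64_deg

open belt: β = asin((r2−r1)/C) = asin(-8/98) = -4.6824°
wrap1 = π − 2β = 189.3648°
wrap2 = π + 2β = 170.6352°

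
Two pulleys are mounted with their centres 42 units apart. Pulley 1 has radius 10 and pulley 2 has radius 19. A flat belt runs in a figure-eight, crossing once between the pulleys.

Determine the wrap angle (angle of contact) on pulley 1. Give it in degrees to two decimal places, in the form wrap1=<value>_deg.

wrap1=267.34_deg

crossed belt: β = asin((r1+r2)/C) = asin(29/42) = 43.6678°
wrap1 = wrap2 = π + 2β = 267.3356°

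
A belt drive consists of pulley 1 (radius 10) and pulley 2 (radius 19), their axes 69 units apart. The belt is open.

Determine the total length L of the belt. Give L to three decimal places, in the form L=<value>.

L=230.282

open belt: β = asin((r2−r1)/C) = asin(9/69) = 7.4947°
wrap1 = π − 2β = 165.0106°
wrap2 = π + 2β = 194.9894°
tangent length = C·cosβ = 68.4105
L = r1·wrap1 + r2·wrap2 + 2·C·cosβ = 10·2.8800 + 19·3.4032 + 2·68.4105 = 230.2818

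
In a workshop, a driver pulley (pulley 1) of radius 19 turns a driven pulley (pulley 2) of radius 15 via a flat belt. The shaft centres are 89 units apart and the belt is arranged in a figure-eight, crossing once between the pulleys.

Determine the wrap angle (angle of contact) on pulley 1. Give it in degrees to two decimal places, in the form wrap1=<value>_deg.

wrap1=224.92_deg

crossed belt: β = asin((r1+r2)/C) = asin(34/89) = 22.4590°
wrap1 = wrap2 = π + 2β = 224.9180°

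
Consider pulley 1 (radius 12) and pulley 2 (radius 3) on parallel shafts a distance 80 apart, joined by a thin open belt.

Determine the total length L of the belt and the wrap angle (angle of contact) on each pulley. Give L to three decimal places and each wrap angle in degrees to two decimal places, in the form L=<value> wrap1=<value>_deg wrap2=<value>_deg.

open belt: β = asin((r2−r1)/C) = asin(-9/80) = -6.4594°
wrap1 = π − 2β = 192.9189°
wrap2 = π + 2β = 167.0811°
tangent length = C·cosβ = 79.4921
L = r1·wrap1 + r2·wrap2 + 2·C·cosβ = 12·3.3671 + 3·2.9161 + 2·79.4921 = 208.1375

L=208.137 wrap1=192.92_deg wrap2=167.08_deg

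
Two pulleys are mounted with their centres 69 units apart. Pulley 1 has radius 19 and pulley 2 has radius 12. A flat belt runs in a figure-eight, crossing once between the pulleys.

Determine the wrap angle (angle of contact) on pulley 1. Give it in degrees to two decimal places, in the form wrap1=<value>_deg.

crossed belt: β = asin((r1+r2)/C) = asin(31/69) = 26.6972°
wrap1 = wrap2 = π + 2β = 233.3944°

wrap1=233.39_deg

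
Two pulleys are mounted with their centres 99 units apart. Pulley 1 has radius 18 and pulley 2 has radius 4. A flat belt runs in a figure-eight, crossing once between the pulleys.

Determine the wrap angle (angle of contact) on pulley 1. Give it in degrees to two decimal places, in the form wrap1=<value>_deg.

crossed belt: β = asin((r1+r2)/C) = asin(22/99) = 12.8396°
wrap1 = wrap2 = π + 2β = 205.6792°

wrap1=205.68_deg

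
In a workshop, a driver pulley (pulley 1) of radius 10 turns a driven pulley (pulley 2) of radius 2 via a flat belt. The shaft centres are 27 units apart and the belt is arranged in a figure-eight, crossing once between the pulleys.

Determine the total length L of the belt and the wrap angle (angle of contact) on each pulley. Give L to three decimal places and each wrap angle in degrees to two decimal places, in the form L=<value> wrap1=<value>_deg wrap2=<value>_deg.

L=97.126 wrap1=232.78_deg wrap2=232.78_deg

crossed belt: β = asin((r1+r2)/C) = asin(12/27) = 26.3878°
wrap1 = wrap2 = π + 2β = 232.7756°
tangent length = C·cosβ = 24.1868
L = (r1+r2)·wrap + 2·C·cosβ = 12·4.0627 + 2·24.1868 = 97.1260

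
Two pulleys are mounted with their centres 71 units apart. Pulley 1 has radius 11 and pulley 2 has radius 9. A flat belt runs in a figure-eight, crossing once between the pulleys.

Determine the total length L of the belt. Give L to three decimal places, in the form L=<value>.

crossed belt: β = asin((r1+r2)/C) = asin(20/71) = 16.3611°
wrap1 = wrap2 = π + 2β = 212.7222°
tangent length = C·cosβ = 68.1249
L = (r1+r2)·wrap + 2·C·cosβ = 20·3.7127 + 2·68.1249 = 210.5038

L=210.504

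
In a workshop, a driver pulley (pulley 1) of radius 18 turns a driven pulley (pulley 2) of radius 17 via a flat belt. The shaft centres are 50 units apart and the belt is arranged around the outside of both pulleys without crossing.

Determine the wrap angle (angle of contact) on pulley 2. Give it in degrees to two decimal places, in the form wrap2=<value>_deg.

open belt: β = asin((r2−r1)/C) = asin(-1/50) = -1.1460°
wrap1 = π − 2β = 182.2920°
wrap2 = π + 2β = 177.7080°

wrap2=177.71_deg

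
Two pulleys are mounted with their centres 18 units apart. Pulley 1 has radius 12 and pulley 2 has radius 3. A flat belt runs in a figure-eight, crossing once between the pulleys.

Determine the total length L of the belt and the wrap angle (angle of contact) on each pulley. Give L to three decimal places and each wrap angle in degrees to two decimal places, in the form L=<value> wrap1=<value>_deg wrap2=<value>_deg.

L=96.577 wrap1=292.89_deg wrap2=292.89_deg

crossed belt: β = asin((r1+r2)/C) = asin(15/18) = 56.4427°
wrap1 = wrap2 = π + 2β = 292.8854°
tangent length = C·cosβ = 9.9499
L = (r1+r2)·wrap + 2·C·cosβ = 15·5.1118 + 2·9.9499 = 96.5770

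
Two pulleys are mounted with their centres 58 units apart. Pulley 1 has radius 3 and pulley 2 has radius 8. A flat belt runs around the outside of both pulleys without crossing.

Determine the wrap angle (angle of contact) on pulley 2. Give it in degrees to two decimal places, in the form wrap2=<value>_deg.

wrap2=189.89_deg

open belt: β = asin((r2−r1)/C) = asin(5/58) = 4.9454°
wrap1 = π − 2β = 170.1091°
wrap2 = π + 2β = 189.8909°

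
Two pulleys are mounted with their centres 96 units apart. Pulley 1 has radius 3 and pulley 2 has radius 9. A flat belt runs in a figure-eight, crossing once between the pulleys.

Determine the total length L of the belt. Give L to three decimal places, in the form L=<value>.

crossed belt: β = asin((r1+r2)/C) = asin(12/96) = 7.1808°
wrap1 = wrap2 = π + 2β = 194.3615°
tangent length = C·cosβ = 95.2470
L = (r1+r2)·wrap + 2·C·cosβ = 12·3.3922 + 2·95.2470 = 231.2011

L=231.201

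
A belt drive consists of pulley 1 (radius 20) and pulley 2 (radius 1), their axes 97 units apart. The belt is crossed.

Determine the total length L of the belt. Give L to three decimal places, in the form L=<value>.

crossed belt: β = asin((r1+r2)/C) = asin(21/97) = 12.5032°
wrap1 = wrap2 = π + 2β = 205.0065°
tangent length = C·cosβ = 94.6995
L = (r1+r2)·wrap + 2·C·cosβ = 21·3.5780 + 2·94.6995 = 264.5378

L=264.538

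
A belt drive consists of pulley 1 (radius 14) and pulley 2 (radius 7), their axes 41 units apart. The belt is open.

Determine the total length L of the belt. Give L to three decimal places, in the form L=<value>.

open belt: β = asin((r2−r1)/C) = asin(-7/41) = -9.8304°
wrap1 = π − 2β = 199.6607°
wrap2 = π + 2β = 160.3393°
tangent length = C·cosβ = 40.3980
L = r1·wrap1 + r2·wrap2 + 2·C·cosβ = 14·3.4847 + 7·2.7984 + 2·40.3980 = 149.1715

L=149.171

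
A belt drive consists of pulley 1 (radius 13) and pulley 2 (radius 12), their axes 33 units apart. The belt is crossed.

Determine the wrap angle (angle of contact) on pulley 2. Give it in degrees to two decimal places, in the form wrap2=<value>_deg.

crossed belt: β = asin((r1+r2)/C) = asin(25/33) = 49.2509°
wrap1 = wrap2 = π + 2β = 278.5019°

wrap2=278.50_deg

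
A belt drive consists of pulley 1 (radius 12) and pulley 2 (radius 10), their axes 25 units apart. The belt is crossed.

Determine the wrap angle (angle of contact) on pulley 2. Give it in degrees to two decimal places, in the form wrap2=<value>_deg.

wrap2=303.28_deg

crossed belt: β = asin((r1+r2)/C) = asin(22/25) = 61.6424°
wrap1 = wrap2 = π + 2β = 303.2847°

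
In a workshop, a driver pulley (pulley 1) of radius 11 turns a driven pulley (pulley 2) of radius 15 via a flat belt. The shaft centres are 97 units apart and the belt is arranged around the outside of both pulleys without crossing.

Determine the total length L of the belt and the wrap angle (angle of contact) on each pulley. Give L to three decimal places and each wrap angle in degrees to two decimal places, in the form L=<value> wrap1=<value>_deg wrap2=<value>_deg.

open belt: β = asin((r2−r1)/C) = asin(4/97) = 2.3634°
wrap1 = π − 2β = 175.2732°
wrap2 = π + 2β = 184.7268°
tangent length = C·cosβ = 96.9175
L = r1·wrap1 + r2·wrap2 + 2·C·cosβ = 11·3.0591 + 15·3.2241 + 2·96.9175 = 275.8464

L=275.846 wrap1=175.27_deg wrap2=184.73_deg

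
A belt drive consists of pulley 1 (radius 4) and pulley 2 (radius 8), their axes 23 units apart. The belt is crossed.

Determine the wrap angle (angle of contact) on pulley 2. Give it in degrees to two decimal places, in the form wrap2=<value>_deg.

wrap2=242.90_deg

crossed belt: β = asin((r1+r2)/C) = asin(12/23) = 31.4490°
wrap1 = wrap2 = π + 2β = 242.8980°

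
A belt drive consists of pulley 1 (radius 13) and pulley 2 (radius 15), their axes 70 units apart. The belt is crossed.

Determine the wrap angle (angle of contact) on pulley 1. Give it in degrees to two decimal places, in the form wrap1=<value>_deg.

wrap1=227.16_deg

crossed belt: β = asin((r1+r2)/C) = asin(28/70) = 23.5782°
wrap1 = wrap2 = π + 2β = 227.1564°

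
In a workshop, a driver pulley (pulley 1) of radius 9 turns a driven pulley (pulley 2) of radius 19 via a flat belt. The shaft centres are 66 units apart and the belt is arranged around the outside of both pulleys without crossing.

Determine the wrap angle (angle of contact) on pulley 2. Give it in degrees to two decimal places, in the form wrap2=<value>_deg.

wrap2=197.43_deg

open belt: β = asin((r2−r1)/C) = asin(10/66) = 8.7147°
wrap1 = π − 2β = 162.5705°
wrap2 = π + 2β = 197.4295°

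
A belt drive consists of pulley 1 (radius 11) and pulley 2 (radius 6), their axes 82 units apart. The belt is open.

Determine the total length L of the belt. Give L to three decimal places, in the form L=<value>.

L=217.712

open belt: β = asin((r2−r1)/C) = asin(-5/82) = -3.4958°
wrap1 = π − 2β = 186.9916°
wrap2 = π + 2β = 173.0084°
tangent length = C·cosβ = 81.8474
L = r1·wrap1 + r2·wrap2 + 2·C·cosβ = 11·3.2636 + 6·3.0196 + 2·81.8474 = 217.7120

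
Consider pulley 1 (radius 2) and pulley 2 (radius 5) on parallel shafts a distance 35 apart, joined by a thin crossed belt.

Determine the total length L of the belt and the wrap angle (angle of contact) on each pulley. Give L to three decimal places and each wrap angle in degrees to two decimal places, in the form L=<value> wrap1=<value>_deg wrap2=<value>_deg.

crossed belt: β = asin((r1+r2)/C) = asin(7/35) = 11.5370°
wrap1 = wrap2 = π + 2β = 203.0739°
tangent length = C·cosβ = 34.2929
L = (r1+r2)·wrap + 2·C·cosβ = 7·3.5443 + 2·34.2929 = 93.3959

L=93.396 wrap1=203.07_deg wrap2=203.07_deg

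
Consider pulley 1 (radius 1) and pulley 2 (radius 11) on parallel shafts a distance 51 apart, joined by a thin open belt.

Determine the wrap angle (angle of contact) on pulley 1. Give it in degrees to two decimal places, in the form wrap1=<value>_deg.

wrap1=157.38_deg

open belt: β = asin((r2−r1)/C) = asin(10/51) = 11.3077°
wrap1 = π − 2β = 157.3845°
wrap2 = π + 2β = 202.6155°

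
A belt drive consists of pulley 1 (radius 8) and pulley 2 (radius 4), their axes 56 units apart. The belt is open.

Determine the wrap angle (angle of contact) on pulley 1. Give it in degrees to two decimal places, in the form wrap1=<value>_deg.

wrap1=188.19_deg

open belt: β = asin((r2−r1)/C) = asin(-4/56) = -4.0960°
wrap1 = π − 2β = 188.1921°
wrap2 = π + 2β = 171.8079°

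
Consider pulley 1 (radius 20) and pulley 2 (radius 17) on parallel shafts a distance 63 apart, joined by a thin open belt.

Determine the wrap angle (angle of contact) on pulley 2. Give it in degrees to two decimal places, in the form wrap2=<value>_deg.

open belt: β = asin((r2−r1)/C) = asin(-3/63) = -2.7294°
wrap1 = π − 2β = 185.4588°
wrap2 = π + 2β = 174.5412°

wrap2=174.54_deg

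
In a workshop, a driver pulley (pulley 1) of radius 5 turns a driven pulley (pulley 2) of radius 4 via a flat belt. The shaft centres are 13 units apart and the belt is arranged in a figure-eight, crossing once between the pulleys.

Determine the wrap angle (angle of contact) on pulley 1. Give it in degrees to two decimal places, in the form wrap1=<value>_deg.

crossed belt: β = asin((r1+r2)/C) = asin(9/13) = 43.8131°
wrap1 = wrap2 = π + 2β = 267.6261°

wrap1=267.63_deg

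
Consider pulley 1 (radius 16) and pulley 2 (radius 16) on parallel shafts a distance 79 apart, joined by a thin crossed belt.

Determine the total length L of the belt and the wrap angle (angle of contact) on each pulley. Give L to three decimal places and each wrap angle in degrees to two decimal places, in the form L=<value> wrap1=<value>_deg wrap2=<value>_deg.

crossed belt: β = asin((r1+r2)/C) = asin(32/79) = 23.8951°
wrap1 = wrap2 = π + 2β = 227.7902°
tangent length = C·cosβ = 72.2288
L = (r1+r2)·wrap + 2·C·cosβ = 32·3.9757 + 2·72.2288 = 271.6796

L=271.680 wrap1=227.79_deg wrap2=227.79_deg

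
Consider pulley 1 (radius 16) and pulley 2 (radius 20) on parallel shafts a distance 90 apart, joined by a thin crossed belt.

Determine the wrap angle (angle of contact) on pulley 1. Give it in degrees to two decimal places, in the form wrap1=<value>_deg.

wrap1=227.16_deg

crossed belt: β = asin((r1+r2)/C) = asin(36/90) = 23.5782°
wrap1 = wrap2 = π + 2β = 227.1564°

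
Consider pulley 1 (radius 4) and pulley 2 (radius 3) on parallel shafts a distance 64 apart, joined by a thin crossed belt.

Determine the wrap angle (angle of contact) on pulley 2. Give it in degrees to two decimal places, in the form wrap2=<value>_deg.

crossed belt: β = asin((r1+r2)/C) = asin(7/64) = 6.2793°
wrap1 = wrap2 = π + 2β = 192.5586°

wrap2=192.56_deg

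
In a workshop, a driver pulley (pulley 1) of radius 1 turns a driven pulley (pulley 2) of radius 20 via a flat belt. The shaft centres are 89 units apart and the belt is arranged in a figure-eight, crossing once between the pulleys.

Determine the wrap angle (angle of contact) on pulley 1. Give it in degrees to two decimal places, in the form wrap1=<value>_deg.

wrap1=207.30_deg

crossed belt: β = asin((r1+r2)/C) = asin(21/89) = 13.6479°
wrap1 = wrap2 = π + 2β = 207.2959°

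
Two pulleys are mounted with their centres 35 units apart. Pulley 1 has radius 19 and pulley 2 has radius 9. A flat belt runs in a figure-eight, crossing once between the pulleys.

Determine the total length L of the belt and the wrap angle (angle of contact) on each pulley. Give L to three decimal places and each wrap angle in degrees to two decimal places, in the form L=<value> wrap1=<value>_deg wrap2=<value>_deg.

L=181.893 wrap1=286.26_deg wrap2=286.26_deg

crossed belt: β = asin((r1+r2)/C) = asin(28/35) = 53.1301°
wrap1 = wrap2 = π + 2β = 286.2602°
tangent length = C·cosβ = 21.0000
L = (r1+r2)·wrap + 2·C·cosβ = 28·4.9962 + 2·21.0000 = 181.8931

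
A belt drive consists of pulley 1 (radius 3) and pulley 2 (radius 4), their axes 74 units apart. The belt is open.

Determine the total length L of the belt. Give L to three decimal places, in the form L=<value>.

open belt: β = asin((r2−r1)/C) = asin(1/74) = 0.7743°
wrap1 = π − 2β = 178.4514°
wrap2 = π + 2β = 181.5486°
tangent length = C·cosβ = 73.9932
L = r1·wrap1 + r2·wrap2 + 2·C·cosβ = 3·3.1146 + 4·3.1686 + 2·73.9932 = 170.0047

L=170.005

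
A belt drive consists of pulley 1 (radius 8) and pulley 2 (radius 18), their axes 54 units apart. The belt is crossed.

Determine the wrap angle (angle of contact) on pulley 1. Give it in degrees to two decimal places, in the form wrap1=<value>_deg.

crossed belt: β = asin((r1+r2)/C) = asin(26/54) = 28.7822°
wrap1 = wrap2 = π + 2β = 237.5644°

wrap1=237.56_deg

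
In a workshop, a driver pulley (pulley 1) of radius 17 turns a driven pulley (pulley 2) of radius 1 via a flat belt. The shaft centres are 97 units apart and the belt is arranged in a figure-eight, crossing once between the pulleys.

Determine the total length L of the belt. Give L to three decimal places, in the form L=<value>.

crossed belt: β = asin((r1+r2)/C) = asin(18/97) = 10.6942°
wrap1 = wrap2 = π + 2β = 201.3884°
tangent length = C·cosβ = 95.3153
L = (r1+r2)·wrap + 2·C·cosβ = 18·3.5149 + 2·95.3153 = 253.8986

L=253.899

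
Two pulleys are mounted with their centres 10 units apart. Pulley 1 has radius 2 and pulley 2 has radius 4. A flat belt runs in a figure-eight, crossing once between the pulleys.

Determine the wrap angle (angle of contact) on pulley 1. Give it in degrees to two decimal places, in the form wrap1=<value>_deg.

crossed belt: β = asin((r1+r2)/C) = asin(6/10) = 36.8699°
wrap1 = wrap2 = π + 2β = 253.7398°

wrap1=253.74_deg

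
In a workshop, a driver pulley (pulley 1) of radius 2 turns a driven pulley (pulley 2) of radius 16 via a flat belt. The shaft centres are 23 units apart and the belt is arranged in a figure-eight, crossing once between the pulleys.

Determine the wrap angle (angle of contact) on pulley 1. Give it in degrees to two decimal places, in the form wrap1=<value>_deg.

crossed belt: β = asin((r1+r2)/C) = asin(18/23) = 51.5000°
wrap1 = wrap2 = π + 2β = 283.0001°

wrap1=283.00_deg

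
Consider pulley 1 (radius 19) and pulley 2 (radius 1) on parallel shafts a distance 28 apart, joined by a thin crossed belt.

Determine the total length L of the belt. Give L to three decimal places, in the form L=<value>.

crossed belt: β = asin((r1+r2)/C) = asin(20/28) = 45.5847°
wrap1 = wrap2 = π + 2β = 271.1694°
tangent length = C·cosβ = 19.5959
L = (r1+r2)·wrap + 2·C·cosβ = 20·4.7328 + 2·19.5959 = 133.8478

L=133.848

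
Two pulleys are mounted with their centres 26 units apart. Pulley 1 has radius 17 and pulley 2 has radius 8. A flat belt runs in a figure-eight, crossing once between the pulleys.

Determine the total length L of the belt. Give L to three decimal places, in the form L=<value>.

crossed belt: β = asin((r1+r2)/C) = asin(25/26) = 74.0576°
wrap1 = wrap2 = π + 2β = 328.1153°
tangent length = C·cosβ = 7.1414
L = (r1+r2)·wrap + 2·C·cosβ = 25·5.7267 + 2·7.1414 = 157.4501

L=157.450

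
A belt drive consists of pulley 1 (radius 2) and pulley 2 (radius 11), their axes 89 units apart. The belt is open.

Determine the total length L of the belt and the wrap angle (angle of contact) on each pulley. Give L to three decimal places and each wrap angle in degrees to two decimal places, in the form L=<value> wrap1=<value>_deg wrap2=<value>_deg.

L=219.752 wrap1=168.39_deg wrap2=191.61_deg

open belt: β = asin((r2−r1)/C) = asin(9/89) = 5.8039°
wrap1 = π − 2β = 168.3922°
wrap2 = π + 2β = 191.6078°
tangent length = C·cosβ = 88.5438
L = r1·wrap1 + r2·wrap2 + 2·C·cosβ = 2·2.9390 + 11·3.3442 + 2·88.5438 = 219.7516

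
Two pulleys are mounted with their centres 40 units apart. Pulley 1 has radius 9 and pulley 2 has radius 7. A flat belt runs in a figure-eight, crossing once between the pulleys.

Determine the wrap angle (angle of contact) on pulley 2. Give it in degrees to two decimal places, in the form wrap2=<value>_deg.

wrap2=227.16_deg

crossed belt: β = asin((r1+r2)/C) = asin(16/40) = 23.5782°
wrap1 = wrap2 = π + 2β = 227.1564°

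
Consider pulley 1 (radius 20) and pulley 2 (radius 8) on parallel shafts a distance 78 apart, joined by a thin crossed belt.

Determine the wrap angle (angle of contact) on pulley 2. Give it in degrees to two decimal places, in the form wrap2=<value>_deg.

crossed belt: β = asin((r1+r2)/C) = asin(28/78) = 21.0372°
wrap1 = wrap2 = π + 2β = 222.0744°

wrap2=222.07_deg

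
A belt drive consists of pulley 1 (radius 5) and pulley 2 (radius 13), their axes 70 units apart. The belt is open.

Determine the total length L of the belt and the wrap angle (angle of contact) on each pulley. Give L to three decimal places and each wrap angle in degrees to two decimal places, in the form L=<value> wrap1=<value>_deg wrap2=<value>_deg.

open belt: β = asin((r2−r1)/C) = asin(8/70) = 6.5624°
wrap1 = π − 2β = 166.8751°
wrap2 = π + 2β = 193.1249°
tangent length = C·cosβ = 69.5414
L = r1·wrap1 + r2·wrap2 + 2·C·cosβ = 5·2.9125 + 13·3.3707 + 2·69.5414 = 197.4640

L=197.464 wrap1=166.88_deg wrap2=193.12_deg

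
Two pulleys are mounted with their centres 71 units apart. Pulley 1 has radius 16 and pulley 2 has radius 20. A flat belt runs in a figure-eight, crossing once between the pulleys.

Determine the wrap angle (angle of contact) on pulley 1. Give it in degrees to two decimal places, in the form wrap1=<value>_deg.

crossed belt: β = asin((r1+r2)/C) = asin(36/71) = 30.4670°
wrap1 = wrap2 = π + 2β = 240.9340°

wrap1=240.93_deg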